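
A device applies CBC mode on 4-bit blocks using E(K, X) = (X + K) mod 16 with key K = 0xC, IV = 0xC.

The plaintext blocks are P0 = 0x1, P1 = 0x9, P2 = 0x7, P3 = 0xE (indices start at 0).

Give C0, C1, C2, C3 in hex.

CBC encryption: C_i = E(K, P_i ⊕ C_{i−1}), with C_{−1} = IV.
C0: P0 ⊕ 0xC = 0xD; E(K, 0xD) = 0x9.
C1: P1 ⊕ 0x9 = 0x0; E(K, 0x0) = 0xC.
C2: P2 ⊕ 0xC = 0xB; E(K, 0xB) = 0x7.
C3: P3 ⊕ 0x7 = 0x9; E(K, 0x9) = 0x5.

C0 = 0x9, C1 = 0xC, C2 = 0x7, C3 = 0x5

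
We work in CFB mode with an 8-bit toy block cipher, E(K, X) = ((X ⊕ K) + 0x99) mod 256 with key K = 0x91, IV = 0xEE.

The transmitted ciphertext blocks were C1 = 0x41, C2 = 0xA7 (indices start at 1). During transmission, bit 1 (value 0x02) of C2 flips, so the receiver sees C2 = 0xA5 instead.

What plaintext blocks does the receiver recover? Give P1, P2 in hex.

CFB decryption: P_i = C_i ⊕ E(K, C_{i−1}), with C_{0} = IV.
Only C2 changed, to 0xA5. In CFB, a change in C_i flips the same bit in P_i and garbles P_{i+1}. Decrypting the received ciphertext:
P1: E(K, 0xEE) = 0x18; 0x41 ⊕ 0x18 = 0x59.
P2: E(K, 0x41) = 0x69; 0xA5 ⊕ 0x69 = 0xCC.
Blocks that differ from the original plaintext: P2.

P1 = 0x59, P2 = 0xCC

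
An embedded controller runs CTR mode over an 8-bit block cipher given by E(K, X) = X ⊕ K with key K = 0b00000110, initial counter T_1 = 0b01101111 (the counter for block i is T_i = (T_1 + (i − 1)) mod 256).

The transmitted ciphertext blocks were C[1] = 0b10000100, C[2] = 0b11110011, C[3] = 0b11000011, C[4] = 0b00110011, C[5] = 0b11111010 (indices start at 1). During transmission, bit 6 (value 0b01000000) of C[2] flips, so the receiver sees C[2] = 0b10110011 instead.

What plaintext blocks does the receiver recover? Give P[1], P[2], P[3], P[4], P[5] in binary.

CTR decryption: S_i = E(K, T_i) where T_i is the counter for block i; P_i = C_i ⊕ S_i.
Only C[2] changed, to 0b10110011. In CTR, a change in C_i flips the same bit in P_i only; the keystream is unaffected. Decrypting the received ciphertext:
P[1]: T = 0b01101111, S = E(K, T) = 0b01101001; 0b10000100 ⊕ 0b01101001 = 0b11101101.
P[2]: T = 0b01110000, S = E(K, T) = 0b01110110; 0b10110011 ⊕ 0b01110110 = 0b11000101.
P[3]: T = 0b01110001, S = E(K, T) = 0b01110111; 0b11000011 ⊕ 0b01110111 = 0b10110100.
P[4]: T = 0b01110010, S = E(K, T) = 0b01110100; 0b00110011 ⊕ 0b01110100 = 0b01000111.
P[5]: T = 0b01110011, S = E(K, T) = 0b01110101; 0b11111010 ⊕ 0b01110101 = 0b10001111.
Blocks that differ from the original plaintext: P[2].

P[1] = 0b11101101, P[2] = 0b11000101, P[3] = 0b10110100, P[4] = 0b01000111, P[5] = 0b10001111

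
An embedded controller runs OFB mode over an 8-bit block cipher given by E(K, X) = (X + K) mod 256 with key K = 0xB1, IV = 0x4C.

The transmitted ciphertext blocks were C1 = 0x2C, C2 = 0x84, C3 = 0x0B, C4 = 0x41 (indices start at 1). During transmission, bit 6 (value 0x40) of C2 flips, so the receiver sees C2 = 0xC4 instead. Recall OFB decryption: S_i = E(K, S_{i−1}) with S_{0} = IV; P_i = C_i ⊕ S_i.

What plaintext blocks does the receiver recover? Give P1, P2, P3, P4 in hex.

Only C2 changed, to 0xC4. In OFB, a change in C_i flips the same bit in P_i only; the keystream is unaffected. Decrypting the received ciphertext:
P1: S = E(K, 0x4C) = 0xFD; 0x2C ⊕ 0xFD = 0xD1.
P2: S = E(K, 0xFD) = 0xAE; 0xC4 ⊕ 0xAE = 0x6A.
P3: S = E(K, 0xAE) = 0x5F; 0x0B ⊕ 0x5F = 0x54.
P4: S = E(K, 0x5F) = 0x10; 0x41 ⊕ 0x10 = 0x51.
Blocks that differ from the original plaintext: P2.

P1 = 0xD1, P2 = 0x6A, P3 = 0x54, P4 = 0x51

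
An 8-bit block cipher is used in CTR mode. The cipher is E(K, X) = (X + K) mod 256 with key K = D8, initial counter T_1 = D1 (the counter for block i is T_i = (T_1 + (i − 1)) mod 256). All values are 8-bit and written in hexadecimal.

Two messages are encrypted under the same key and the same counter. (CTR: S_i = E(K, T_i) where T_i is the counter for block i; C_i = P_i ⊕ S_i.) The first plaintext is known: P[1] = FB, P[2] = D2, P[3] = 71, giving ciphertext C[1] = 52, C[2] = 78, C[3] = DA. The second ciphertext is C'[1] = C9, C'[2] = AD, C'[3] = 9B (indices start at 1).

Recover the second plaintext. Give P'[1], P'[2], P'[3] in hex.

P'[1] = 60, P'[2] = 07, P'[3] = 30

In CTR with a reused counter, both messages share the same keystream S_i, so C_i ⊕ C'_i = P_i ⊕ P'_i and thus P'_i = P_i ⊕ C_i ⊕ C'_i.
P'[1]: FB ⊕ 52 ⊕ C9 = 60.
P'[2]: D2 ⊕ 78 ⊕ AD = 07.
P'[3]: 71 ⊕ DA ⊕ 9B = 30.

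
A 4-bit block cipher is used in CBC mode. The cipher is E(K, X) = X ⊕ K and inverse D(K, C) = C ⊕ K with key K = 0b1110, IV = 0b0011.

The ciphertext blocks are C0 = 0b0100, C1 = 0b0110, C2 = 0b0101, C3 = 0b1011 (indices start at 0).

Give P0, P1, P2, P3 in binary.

CBC decryption: P_i = D(K, C_i) ⊕ C_{i−1}, with C_{−1} = IV.
P0: D(K, 0b0100) = 0b1010; 0b1010 ⊕ 0b0011 = 0b1001.
P1: D(K, 0b0110) = 0b1000; 0b1000 ⊕ 0b0100 = 0b1100.
P2: D(K, 0b0101) = 0b1011; 0b1011 ⊕ 0b0110 = 0b1101.
P3: D(K, 0b1011) = 0b0101; 0b0101 ⊕ 0b0101 = 0b0000.

P0 = 0b1001, P1 = 0b1100, P2 = 0b1101, P3 = 0b0000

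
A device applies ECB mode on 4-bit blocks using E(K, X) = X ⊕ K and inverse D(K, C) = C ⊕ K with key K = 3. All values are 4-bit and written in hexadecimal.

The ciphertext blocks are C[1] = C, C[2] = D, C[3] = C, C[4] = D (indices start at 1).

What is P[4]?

ECB decryption: P_i = D(K, C_i).
P[4]: D(K, D) = E.

P[4] = E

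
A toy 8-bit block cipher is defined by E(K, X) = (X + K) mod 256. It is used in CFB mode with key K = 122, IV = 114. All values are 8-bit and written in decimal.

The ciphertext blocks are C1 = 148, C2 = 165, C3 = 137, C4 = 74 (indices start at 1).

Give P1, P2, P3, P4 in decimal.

P1 = 120, P2 = 171, P3 = 150, P4 = 73

CFB decryption: P_i = C_i ⊕ E(K, C_{i−1}), with C_{0} = IV.
P1: E(K, 114) = 236; 148 ⊕ 236 = 120.
P2: E(K, 148) = 14; 165 ⊕ 14 = 171.
P3: E(K, 165) = 31; 137 ⊕ 31 = 150.
P4: E(K, 137) = 3; 74 ⊕ 3 = 73.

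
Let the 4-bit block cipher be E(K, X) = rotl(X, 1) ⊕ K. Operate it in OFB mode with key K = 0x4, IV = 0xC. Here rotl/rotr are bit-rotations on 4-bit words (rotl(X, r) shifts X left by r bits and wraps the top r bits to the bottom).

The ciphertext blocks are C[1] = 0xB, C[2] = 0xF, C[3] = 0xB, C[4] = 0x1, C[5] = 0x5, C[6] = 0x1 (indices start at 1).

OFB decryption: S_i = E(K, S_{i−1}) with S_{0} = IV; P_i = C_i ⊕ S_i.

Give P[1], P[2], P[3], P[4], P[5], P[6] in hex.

P[1] = 0x6, P[2] = 0x0, P[3] = 0x0, P[4] = 0x2, P[5] = 0x7, P[6] = 0x1

P[1]: S = E(K, 0xC) = 0xD; 0xB ⊕ 0xD = 0x6.
P[2]: S = E(K, 0xD) = 0xF; 0xF ⊕ 0xF = 0x0.
P[3]: S = E(K, 0xF) = 0xB; 0xB ⊕ 0xB = 0x0.
P[4]: S = E(K, 0xB) = 0x3; 0x1 ⊕ 0x3 = 0x2.
P[5]: S = E(K, 0x3) = 0x2; 0x5 ⊕ 0x2 = 0x7.
P[6]: S = E(K, 0x2) = 0x0; 0x1 ⊕ 0x0 = 0x1.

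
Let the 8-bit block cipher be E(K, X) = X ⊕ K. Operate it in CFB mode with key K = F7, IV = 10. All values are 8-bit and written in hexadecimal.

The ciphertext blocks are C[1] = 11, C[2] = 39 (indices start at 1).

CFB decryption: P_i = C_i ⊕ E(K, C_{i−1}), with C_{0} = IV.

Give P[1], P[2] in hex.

P[1]: E(K, 10) = E7; 11 ⊕ E7 = F6.
P[2]: E(K, 11) = E6; 39 ⊕ E6 = DF.

P[1] = F6, P[2] = DF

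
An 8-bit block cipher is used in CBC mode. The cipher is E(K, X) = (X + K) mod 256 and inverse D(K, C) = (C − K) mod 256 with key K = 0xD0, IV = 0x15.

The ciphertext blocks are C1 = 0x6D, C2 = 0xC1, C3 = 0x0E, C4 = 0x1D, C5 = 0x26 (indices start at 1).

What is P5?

CBC decryption: P_i = D(K, C_i) ⊕ C_{i−1}, with C_{0} = IV.
P5: D(K, 0x26) = 0x56; 0x56 ⊕ 0x1D = 0x4B.

P5 = 0x4B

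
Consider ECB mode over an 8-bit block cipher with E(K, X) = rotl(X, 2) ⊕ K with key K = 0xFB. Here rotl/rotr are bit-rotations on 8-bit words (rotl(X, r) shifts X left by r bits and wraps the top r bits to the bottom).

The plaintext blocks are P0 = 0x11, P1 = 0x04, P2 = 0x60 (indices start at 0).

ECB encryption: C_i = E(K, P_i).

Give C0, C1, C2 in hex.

C0 = 0xBF, C1 = 0xEB, C2 = 0x7A

C0: E(K, 0x11) = 0xBF.
C1: E(K, 0x04) = 0xEB.
C2: E(K, 0x60) = 0x7A.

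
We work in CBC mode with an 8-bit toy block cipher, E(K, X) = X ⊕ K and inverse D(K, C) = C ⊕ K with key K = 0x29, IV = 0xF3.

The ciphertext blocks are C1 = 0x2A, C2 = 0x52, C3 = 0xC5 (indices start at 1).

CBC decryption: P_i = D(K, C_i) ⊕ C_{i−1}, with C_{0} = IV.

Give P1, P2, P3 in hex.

P1 = 0xF0, P2 = 0x51, P3 = 0xBE

P1: D(K, 0x2A) = 0x03; 0x03 ⊕ 0xF3 = 0xF0.
P2: D(K, 0x52) = 0x7B; 0x7B ⊕ 0x2A = 0x51.
P3: D(K, 0xC5) = 0xEC; 0xEC ⊕ 0x52 = 0xBE.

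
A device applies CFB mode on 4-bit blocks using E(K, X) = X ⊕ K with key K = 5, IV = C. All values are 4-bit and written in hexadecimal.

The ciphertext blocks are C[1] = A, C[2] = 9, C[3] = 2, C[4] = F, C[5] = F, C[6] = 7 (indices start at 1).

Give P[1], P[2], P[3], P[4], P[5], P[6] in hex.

CFB decryption: P_i = C_i ⊕ E(K, C_{i−1}), with C_{0} = IV.
P[1]: E(K, C) = 9; A ⊕ 9 = 3.
P[2]: E(K, A) = F; 9 ⊕ F = 6.
P[3]: E(K, 9) = C; 2 ⊕ C = E.
P[4]: E(K, 2) = 7; F ⊕ 7 = 8.
P[5]: E(K, F) = A; F ⊕ A = 5.
P[6]: E(K, F) = A; 7 ⊕ A = D.

P[1] = 3, P[2] = 6, P[3] = E, P[4] = 8, P[5] = 5, P[6] = D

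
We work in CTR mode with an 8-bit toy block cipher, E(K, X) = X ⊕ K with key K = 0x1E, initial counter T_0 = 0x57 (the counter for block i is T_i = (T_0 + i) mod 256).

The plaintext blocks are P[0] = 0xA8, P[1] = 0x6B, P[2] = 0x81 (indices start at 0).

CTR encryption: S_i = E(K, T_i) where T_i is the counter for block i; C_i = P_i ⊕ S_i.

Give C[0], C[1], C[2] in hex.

C[0]: T = 0x57, S = E(K, T) = 0x49; 0xA8 ⊕ 0x49 = 0xE1.
C[1]: T = 0x58, S = E(K, T) = 0x46; 0x6B ⊕ 0x46 = 0x2D.
C[2]: T = 0x59, S = E(K, T) = 0x47; 0x81 ⊕ 0x47 = 0xC6.

C[0] = 0xE1, C[1] = 0x2D, C[2] = 0xC6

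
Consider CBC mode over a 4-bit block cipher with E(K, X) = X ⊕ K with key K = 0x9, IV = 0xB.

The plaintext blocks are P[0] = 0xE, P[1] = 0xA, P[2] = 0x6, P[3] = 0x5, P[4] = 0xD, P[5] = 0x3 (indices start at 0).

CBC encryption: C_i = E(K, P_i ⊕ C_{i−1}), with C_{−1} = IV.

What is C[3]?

C[3] = 0xC

C[0]: P[0] ⊕ 0xB = 0x5; E(K, 0x5) = 0xC.
C[1]: P[1] ⊕ 0xC = 0x6; E(K, 0x6) = 0xF.
C[2]: P[2] ⊕ 0xF = 0x9; E(K, 0x9) = 0x0.
C[3]: P[3] ⊕ 0x0 = 0x5; E(K, 0x5) = 0xC.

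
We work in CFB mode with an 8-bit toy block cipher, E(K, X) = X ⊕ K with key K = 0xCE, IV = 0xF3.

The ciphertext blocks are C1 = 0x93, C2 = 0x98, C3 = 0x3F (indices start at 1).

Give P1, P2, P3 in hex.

P1 = 0xAE, P2 = 0xC5, P3 = 0x69

CFB decryption: P_i = C_i ⊕ E(K, C_{i−1}), with C_{0} = IV.
P1: E(K, 0xF3) = 0x3D; 0x93 ⊕ 0x3D = 0xAE.
P2: E(K, 0x93) = 0x5D; 0x98 ⊕ 0x5D = 0xC5.
P3: E(K, 0x98) = 0x56; 0x3F ⊕ 0x56 = 0x69.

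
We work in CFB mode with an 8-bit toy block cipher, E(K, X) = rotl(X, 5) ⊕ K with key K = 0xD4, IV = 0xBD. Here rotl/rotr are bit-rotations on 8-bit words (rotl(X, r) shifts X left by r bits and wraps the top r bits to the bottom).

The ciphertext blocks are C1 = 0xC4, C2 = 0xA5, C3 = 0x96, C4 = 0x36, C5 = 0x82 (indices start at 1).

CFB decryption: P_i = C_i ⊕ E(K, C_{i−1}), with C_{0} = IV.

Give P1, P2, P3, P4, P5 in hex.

P1: E(K, 0xBD) = 0x63; 0xC4 ⊕ 0x63 = 0xA7.
P2: E(K, 0xC4) = 0x4C; 0xA5 ⊕ 0x4C = 0xE9.
P3: E(K, 0xA5) = 0x60; 0x96 ⊕ 0x60 = 0xF6.
P4: E(K, 0x96) = 0x06; 0x36 ⊕ 0x06 = 0x30.
P5: E(K, 0x36) = 0x12; 0x82 ⊕ 0x12 = 0x90.

P1 = 0xA7, P2 = 0xE9, P3 = 0xF6, P4 = 0x30, P5 = 0x90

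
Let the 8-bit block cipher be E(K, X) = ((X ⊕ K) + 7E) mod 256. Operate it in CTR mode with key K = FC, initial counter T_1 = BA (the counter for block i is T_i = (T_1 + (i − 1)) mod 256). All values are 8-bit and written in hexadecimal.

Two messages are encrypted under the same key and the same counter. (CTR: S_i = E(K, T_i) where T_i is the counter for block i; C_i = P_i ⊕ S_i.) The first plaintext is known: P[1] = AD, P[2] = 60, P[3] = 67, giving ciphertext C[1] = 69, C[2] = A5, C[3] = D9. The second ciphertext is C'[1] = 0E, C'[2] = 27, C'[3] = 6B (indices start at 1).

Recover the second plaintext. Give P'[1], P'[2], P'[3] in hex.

P'[1] = CA, P'[2] = E2, P'[3] = D5

In CTR with a reused counter, both messages share the same keystream S_i, so C_i ⊕ C'_i = P_i ⊕ P'_i and thus P'_i = P_i ⊕ C_i ⊕ C'_i.
P'[1]: AD ⊕ 69 ⊕ 0E = CA.
P'[2]: 60 ⊕ A5 ⊕ 27 = E2.
P'[3]: 67 ⊕ D9 ⊕ 6B = D5.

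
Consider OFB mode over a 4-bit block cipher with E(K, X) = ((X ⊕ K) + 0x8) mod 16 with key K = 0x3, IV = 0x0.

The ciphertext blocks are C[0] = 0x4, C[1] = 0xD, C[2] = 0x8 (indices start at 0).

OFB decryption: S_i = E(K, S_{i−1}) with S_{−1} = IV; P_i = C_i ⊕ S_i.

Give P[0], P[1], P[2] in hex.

P[0]: S = E(K, 0x0) = 0xB; 0x4 ⊕ 0xB = 0xF.
P[1]: S = E(K, 0xB) = 0x0; 0xD ⊕ 0x0 = 0xD.
P[2]: S = E(K, 0x0) = 0xB; 0x8 ⊕ 0xB = 0x3.

P[0] = 0xF, P[1] = 0xD, P[2] = 0x3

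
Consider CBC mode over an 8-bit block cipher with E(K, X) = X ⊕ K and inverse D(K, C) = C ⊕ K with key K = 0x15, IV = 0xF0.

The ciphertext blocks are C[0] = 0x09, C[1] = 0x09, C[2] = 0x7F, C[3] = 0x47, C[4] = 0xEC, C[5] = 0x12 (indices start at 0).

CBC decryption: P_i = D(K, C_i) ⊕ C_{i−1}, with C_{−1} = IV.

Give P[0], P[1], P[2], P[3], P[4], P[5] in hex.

P[0] = 0xEC, P[1] = 0x15, P[2] = 0x63, P[3] = 0x2D, P[4] = 0xBE, P[5] = 0xEB

P[0]: D(K, 0x09) = 0x1C; 0x1C ⊕ 0xF0 = 0xEC.
P[1]: D(K, 0x09) = 0x1C; 0x1C ⊕ 0x09 = 0x15.
P[2]: D(K, 0x7F) = 0x6A; 0x6A ⊕ 0x09 = 0x63.
P[3]: D(K, 0x47) = 0x52; 0x52 ⊕ 0x7F = 0x2D.
P[4]: D(K, 0xEC) = 0xF9; 0xF9 ⊕ 0x47 = 0xBE.
P[5]: D(K, 0x12) = 0x07; 0x07 ⊕ 0xEC = 0xEB.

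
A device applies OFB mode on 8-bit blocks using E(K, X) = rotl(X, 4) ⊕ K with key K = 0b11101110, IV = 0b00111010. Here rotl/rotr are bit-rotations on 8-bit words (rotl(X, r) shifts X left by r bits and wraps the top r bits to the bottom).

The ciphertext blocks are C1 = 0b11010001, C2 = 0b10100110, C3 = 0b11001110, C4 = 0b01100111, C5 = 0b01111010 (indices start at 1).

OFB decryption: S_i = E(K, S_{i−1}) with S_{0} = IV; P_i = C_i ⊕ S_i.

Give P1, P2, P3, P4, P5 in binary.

P1: S = E(K, 0b00111010) = 0b01001101; 0b11010001 ⊕ 0b01001101 = 0b10011100.
P2: S = E(K, 0b01001101) = 0b00111010; 0b10100110 ⊕ 0b00111010 = 0b10011100.
P3: S = E(K, 0b00111010) = 0b01001101; 0b11001110 ⊕ 0b01001101 = 0b10000011.
P4: S = E(K, 0b01001101) = 0b00111010; 0b01100111 ⊕ 0b00111010 = 0b01011101.
P5: S = E(K, 0b00111010) = 0b01001101; 0b01111010 ⊕ 0b01001101 = 0b00110111.

P1 = 0b10011100, P2 = 0b10011100, P3 = 0b10000011, P4 = 0b01011101, P5 = 0b00110111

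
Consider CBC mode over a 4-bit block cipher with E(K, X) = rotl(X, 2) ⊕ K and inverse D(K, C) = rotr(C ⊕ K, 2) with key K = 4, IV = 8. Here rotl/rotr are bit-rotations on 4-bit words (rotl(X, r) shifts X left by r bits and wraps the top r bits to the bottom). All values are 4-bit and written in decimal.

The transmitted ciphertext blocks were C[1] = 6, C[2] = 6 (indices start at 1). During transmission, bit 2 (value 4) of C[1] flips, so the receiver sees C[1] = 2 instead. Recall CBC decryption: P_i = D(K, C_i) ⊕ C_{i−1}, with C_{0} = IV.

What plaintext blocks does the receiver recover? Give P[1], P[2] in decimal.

P[1] = 1, P[2] = 10

Only C[1] changed, to 2. In CBC, a change in C_i garbles P_i and flips the same bit in P_{i+1}. Decrypting the received ciphertext:
P[1]: D(K, 2) = 9; 9 ⊕ 8 = 1.
P[2]: D(K, 6) = 8; 8 ⊕ 2 = 10.
Blocks that differ from the original plaintext: P[1], P[2].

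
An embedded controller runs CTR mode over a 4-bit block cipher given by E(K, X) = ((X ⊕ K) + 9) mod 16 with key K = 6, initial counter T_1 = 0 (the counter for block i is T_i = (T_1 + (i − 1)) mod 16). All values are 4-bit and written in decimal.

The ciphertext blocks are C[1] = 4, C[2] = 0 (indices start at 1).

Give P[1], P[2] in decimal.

CTR decryption: S_i = E(K, T_i) where T_i is the counter for block i; P_i = C_i ⊕ S_i.
P[1]: T = 0, S = E(K, T) = 15; 4 ⊕ 15 = 11.
P[2]: T = 1, S = E(K, T) = 0; 0 ⊕ 0 = 0.

P[1] = 11, P[2] = 0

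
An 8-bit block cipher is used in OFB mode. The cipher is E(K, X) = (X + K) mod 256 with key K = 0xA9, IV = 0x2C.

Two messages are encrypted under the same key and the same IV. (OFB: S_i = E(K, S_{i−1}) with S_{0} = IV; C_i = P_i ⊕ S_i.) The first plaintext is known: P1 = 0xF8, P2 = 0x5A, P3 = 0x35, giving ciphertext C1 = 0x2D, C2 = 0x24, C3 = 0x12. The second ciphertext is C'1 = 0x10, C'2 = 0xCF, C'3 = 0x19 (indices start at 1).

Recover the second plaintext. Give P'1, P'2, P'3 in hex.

P'1 = 0xC5, P'2 = 0xB1, P'3 = 0x3E

In OFB with a reused IV, both messages share the same keystream S_i, so C_i ⊕ C'_i = P_i ⊕ P'_i and thus P'_i = P_i ⊕ C_i ⊕ C'_i.
P'1: 0xF8 ⊕ 0x2D ⊕ 0x10 = 0xC5.
P'2: 0x5A ⊕ 0x24 ⊕ 0xCF = 0xB1.
P'3: 0x35 ⊕ 0x12 ⊕ 0x19 = 0x3E.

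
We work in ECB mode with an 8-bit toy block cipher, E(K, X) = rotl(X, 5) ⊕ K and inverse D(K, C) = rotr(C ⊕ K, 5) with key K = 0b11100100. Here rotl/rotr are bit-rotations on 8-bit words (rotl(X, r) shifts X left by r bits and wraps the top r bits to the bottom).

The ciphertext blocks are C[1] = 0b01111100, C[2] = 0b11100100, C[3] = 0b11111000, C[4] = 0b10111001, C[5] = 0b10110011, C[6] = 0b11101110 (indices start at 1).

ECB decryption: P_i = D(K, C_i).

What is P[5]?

P[5]: D(K, 0b10110011) = 0b10111010.

P[5] = 0b10111010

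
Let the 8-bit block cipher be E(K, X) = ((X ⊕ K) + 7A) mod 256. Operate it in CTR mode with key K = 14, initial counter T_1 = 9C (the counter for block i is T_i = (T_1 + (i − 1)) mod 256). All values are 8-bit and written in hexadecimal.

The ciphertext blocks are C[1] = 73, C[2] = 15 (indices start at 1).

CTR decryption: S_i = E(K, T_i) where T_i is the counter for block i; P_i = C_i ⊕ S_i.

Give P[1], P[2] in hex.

P[1] = 71, P[2] = 16

P[1]: T = 9C, S = E(K, T) = 02; 73 ⊕ 02 = 71.
P[2]: T = 9D, S = E(K, T) = 03; 15 ⊕ 03 = 16.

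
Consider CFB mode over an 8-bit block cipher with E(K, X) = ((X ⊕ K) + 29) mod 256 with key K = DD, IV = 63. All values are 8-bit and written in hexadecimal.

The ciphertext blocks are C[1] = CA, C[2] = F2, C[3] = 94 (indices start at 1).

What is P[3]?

P[3] = CC

CFB decryption: P_i = C_i ⊕ E(K, C_{i−1}), with C_{0} = IV.
P[3]: E(K, F2) = 58; 94 ⊕ 58 = CC.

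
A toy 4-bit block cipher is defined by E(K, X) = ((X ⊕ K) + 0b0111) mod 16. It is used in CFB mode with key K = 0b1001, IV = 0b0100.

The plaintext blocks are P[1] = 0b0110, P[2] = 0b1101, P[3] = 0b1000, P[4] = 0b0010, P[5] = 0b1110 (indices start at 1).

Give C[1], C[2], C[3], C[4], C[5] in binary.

CFB encryption: C_i = P_i ⊕ E(K, C_{i−1}), with C_{0} = IV.
C[1]: E(K, 0b0100) = 0b0100; 0b0110 ⊕ 0b0100 = 0b0010.
C[2]: E(K, 0b0010) = 0b0010; 0b1101 ⊕ 0b0010 = 0b1111.
C[3]: E(K, 0b1111) = 0b1101; 0b1000 ⊕ 0b1101 = 0b0101.
C[4]: E(K, 0b0101) = 0b0011; 0b0010 ⊕ 0b0011 = 0b0001.
C[5]: E(K, 0b0001) = 0b1111; 0b1110 ⊕ 0b1111 = 0b0001.

C[1] = 0b0010, C[2] = 0b1111, C[3] = 0b0101, C[4] = 0b0001, C[5] = 0b0001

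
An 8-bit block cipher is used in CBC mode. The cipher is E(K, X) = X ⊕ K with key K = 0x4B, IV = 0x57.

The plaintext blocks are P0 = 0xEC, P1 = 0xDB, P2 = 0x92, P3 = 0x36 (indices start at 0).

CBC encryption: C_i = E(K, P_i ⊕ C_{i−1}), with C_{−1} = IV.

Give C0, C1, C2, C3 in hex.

C0: P0 ⊕ 0x57 = 0xBB; E(K, 0xBB) = 0xF0.
C1: P1 ⊕ 0xF0 = 0x2B; E(K, 0x2B) = 0x60.
C2: P2 ⊕ 0x60 = 0xF2; E(K, 0xF2) = 0xB9.
C3: P3 ⊕ 0xB9 = 0x8F; E(K, 0x8F) = 0xC4.

C0 = 0xF0, C1 = 0x60, C2 = 0xB9, C3 = 0xC4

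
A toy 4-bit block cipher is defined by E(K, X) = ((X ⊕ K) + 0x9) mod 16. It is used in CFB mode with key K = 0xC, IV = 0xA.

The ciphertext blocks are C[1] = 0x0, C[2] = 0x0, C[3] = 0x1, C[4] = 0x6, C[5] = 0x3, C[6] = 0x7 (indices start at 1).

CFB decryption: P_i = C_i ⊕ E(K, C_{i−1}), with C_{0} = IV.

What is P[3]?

P[3]: E(K, 0x0) = 0x5; 0x1 ⊕ 0x5 = 0x4.

P[3] = 0x4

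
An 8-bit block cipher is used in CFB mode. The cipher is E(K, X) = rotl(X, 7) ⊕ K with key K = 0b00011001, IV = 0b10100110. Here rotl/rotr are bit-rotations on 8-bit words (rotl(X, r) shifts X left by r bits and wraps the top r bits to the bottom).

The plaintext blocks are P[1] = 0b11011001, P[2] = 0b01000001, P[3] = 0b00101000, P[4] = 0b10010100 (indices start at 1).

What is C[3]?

C[3] = 0b11111001

CFB encryption: C_i = P_i ⊕ E(K, C_{i−1}), with C_{0} = IV.
C[1]: E(K, 0b10100110) = 0b01001010; 0b11011001 ⊕ 0b01001010 = 0b10010011.
C[2]: E(K, 0b10010011) = 0b11010000; 0b01000001 ⊕ 0b11010000 = 0b10010001.
C[3]: E(K, 0b10010001) = 0b11010001; 0b00101000 ⊕ 0b11010001 = 0b11111001.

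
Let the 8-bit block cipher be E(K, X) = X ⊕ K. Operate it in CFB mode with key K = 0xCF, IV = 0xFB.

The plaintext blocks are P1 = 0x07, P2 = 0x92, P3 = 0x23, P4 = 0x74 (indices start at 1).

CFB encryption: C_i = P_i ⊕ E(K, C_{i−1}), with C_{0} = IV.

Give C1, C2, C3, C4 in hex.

C1 = 0x33, C2 = 0x6E, C3 = 0x82, C4 = 0x39

C1: E(K, 0xFB) = 0x34; 0x07 ⊕ 0x34 = 0x33.
C2: E(K, 0x33) = 0xFC; 0x92 ⊕ 0xFC = 0x6E.
C3: E(K, 0x6E) = 0xA1; 0x23 ⊕ 0xA1 = 0x82.
C4: E(K, 0x82) = 0x4D; 0x74 ⊕ 0x4D = 0x39.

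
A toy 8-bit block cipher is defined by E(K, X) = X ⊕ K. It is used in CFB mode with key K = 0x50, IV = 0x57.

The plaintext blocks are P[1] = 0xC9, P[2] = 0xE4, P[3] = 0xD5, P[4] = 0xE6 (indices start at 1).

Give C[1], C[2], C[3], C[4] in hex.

CFB encryption: C_i = P_i ⊕ E(K, C_{i−1}), with C_{0} = IV.
C[1]: E(K, 0x57) = 0x07; 0xC9 ⊕ 0x07 = 0xCE.
C[2]: E(K, 0xCE) = 0x9E; 0xE4 ⊕ 0x9E = 0x7A.
C[3]: E(K, 0x7A) = 0x2A; 0xD5 ⊕ 0x2A = 0xFF.
C[4]: E(K, 0xFF) = 0xAF; 0xE6 ⊕ 0xAF = 0x49.

C[1] = 0xCE, C[2] = 0x7A, C[3] = 0xFF, C[4] = 0x49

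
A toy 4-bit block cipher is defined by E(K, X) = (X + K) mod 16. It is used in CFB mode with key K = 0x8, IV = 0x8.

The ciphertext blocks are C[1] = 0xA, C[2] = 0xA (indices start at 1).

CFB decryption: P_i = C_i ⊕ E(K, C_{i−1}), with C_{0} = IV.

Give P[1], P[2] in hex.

P[1] = 0xA, P[2] = 0x8

P[1]: E(K, 0x8) = 0x0; 0xA ⊕ 0x0 = 0xA.
P[2]: E(K, 0xA) = 0x2; 0xA ⊕ 0x2 = 0x8.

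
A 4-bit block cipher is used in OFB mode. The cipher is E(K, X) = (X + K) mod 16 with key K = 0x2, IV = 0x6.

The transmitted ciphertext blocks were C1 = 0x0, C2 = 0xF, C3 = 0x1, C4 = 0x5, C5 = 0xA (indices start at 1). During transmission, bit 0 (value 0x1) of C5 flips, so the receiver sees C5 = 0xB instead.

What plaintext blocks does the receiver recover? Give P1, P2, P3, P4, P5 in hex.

OFB decryption: S_i = E(K, S_{i−1}) with S_{0} = IV; P_i = C_i ⊕ S_i.
Only C5 changed, to 0xB. In OFB, a change in C_i flips the same bit in P_i only; the keystream is unaffected. Decrypting the received ciphertext:
P1: S = E(K, 0x6) = 0x8; 0x0 ⊕ 0x8 = 0x8.
P2: S = E(K, 0x8) = 0xA; 0xF ⊕ 0xA = 0x5.
P3: S = E(K, 0xA) = 0xC; 0x1 ⊕ 0xC = 0xD.
P4: S = E(K, 0xC) = 0xE; 0x5 ⊕ 0xE = 0xB.
P5: S = E(K, 0xE) = 0x0; 0xB ⊕ 0x0 = 0xB.
Blocks that differ from the original plaintext: P5.

P1 = 0x8, P2 = 0x5, P3 = 0xD, P4 = 0xB, P5 = 0xB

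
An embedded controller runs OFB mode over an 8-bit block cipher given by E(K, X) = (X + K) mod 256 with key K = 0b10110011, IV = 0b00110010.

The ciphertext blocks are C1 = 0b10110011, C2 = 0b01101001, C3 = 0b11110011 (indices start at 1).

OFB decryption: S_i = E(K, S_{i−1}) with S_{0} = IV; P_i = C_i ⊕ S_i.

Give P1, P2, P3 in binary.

P1: S = E(K, 0b00110010) = 0b11100101; 0b10110011 ⊕ 0b11100101 = 0b01010110.
P2: S = E(K, 0b11100101) = 0b10011000; 0b01101001 ⊕ 0b10011000 = 0b11110001.
P3: S = E(K, 0b10011000) = 0b01001011; 0b11110011 ⊕ 0b01001011 = 0b10111000.

P1 = 0b01010110, P2 = 0b11110001, P3 = 0b10111000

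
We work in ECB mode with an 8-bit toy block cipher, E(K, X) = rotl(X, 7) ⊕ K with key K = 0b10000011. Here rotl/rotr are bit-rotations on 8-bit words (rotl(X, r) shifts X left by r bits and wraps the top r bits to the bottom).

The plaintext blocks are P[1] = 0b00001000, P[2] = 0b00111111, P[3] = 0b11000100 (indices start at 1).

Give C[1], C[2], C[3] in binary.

ECB encryption: C_i = E(K, P_i).
C[1]: E(K, 0b00001000) = 0b10000111.
C[2]: E(K, 0b00111111) = 0b00011100.
C[3]: E(K, 0b11000100) = 0b11100001.

C[1] = 0b10000111, C[2] = 0b00011100, C[3] = 0b11100001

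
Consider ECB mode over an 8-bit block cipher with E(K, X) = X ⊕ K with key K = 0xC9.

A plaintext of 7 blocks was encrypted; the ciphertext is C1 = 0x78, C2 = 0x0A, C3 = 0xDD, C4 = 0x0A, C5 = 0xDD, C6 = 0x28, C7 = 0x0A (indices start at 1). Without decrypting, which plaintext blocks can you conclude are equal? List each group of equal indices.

ECB encrypts each block independently with the same key, so equal ciphertext blocks imply equal plaintext blocks.
C2 = C4 = C7 = 0x0A, so P2 = P4 = P7.
C3 = C5 = 0xDD, so P3 = P5.

P2 = P4 = P7; P3 = P5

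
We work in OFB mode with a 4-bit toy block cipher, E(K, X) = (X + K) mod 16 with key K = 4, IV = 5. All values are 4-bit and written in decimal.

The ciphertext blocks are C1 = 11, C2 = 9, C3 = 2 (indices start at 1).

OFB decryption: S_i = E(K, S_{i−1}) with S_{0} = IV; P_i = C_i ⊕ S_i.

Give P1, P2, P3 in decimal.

P1 = 2, P2 = 4, P3 = 3

P1: S = E(K, 5) = 9; 11 ⊕ 9 = 2.
P2: S = E(K, 9) = 13; 9 ⊕ 13 = 4.
P3: S = E(K, 13) = 1; 2 ⊕ 1 = 3.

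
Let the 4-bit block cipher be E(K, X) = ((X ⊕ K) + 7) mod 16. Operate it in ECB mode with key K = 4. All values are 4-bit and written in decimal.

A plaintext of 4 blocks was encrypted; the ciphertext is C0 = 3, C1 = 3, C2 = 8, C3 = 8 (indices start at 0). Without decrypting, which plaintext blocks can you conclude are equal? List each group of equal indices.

ECB encrypts each block independently with the same key, so equal ciphertext blocks imply equal plaintext blocks.
C0 = C1 = 3, so P0 = P1.
C2 = C3 = 8, so P2 = P3.

P0 = P1; P2 = P3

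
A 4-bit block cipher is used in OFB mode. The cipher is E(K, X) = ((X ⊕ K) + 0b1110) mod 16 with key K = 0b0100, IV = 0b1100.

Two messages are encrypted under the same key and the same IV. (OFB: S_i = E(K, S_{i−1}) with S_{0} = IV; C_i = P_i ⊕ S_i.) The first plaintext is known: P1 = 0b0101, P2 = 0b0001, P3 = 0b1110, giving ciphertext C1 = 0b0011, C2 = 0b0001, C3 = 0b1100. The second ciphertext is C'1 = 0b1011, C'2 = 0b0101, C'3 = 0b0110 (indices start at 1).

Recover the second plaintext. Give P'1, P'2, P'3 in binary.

In OFB with a reused IV, both messages share the same keystream S_i, so C_i ⊕ C'_i = P_i ⊕ P'_i and thus P'_i = P_i ⊕ C_i ⊕ C'_i.
P'1: 0b0101 ⊕ 0b0011 ⊕ 0b1011 = 0b1101.
P'2: 0b0001 ⊕ 0b0001 ⊕ 0b0101 = 0b0101.
P'3: 0b1110 ⊕ 0b1100 ⊕ 0b0110 = 0b0100.

P'1 = 0b1101, P'2 = 0b0101, P'3 = 0b0100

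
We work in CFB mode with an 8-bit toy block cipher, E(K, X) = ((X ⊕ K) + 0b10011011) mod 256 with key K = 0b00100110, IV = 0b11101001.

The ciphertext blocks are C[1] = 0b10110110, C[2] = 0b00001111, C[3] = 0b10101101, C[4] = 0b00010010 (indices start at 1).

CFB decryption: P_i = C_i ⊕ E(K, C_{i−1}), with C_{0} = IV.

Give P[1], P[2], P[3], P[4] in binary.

P[1]: E(K, 0b11101001) = 0b01101010; 0b10110110 ⊕ 0b01101010 = 0b11011100.
P[2]: E(K, 0b10110110) = 0b00101011; 0b00001111 ⊕ 0b00101011 = 0b00100100.
P[3]: E(K, 0b00001111) = 0b11000100; 0b10101101 ⊕ 0b11000100 = 0b01101001.
P[4]: E(K, 0b10101101) = 0b00100110; 0b00010010 ⊕ 0b00100110 = 0b00110100.

P[1] = 0b11011100, P[2] = 0b00100100, P[3] = 0b01101001, P[4] = 0b00110100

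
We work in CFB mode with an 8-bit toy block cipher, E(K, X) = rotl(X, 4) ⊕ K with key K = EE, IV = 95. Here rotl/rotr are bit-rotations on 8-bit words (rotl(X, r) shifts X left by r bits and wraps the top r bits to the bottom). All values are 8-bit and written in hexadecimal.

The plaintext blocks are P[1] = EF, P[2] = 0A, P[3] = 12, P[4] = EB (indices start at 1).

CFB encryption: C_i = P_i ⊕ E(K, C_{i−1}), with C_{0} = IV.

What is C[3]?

C[1]: E(K, 95) = B7; EF ⊕ B7 = 58.
C[2]: E(K, 58) = 6B; 0A ⊕ 6B = 61.
C[3]: E(K, 61) = F8; 12 ⊕ F8 = EA.

C[3] = EA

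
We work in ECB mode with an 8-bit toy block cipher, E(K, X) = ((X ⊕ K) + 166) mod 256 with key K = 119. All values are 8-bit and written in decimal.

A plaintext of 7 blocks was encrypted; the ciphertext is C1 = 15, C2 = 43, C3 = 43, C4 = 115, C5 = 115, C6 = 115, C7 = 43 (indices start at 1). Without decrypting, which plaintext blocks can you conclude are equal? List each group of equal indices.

P2 = P3 = P7; P4 = P5 = P6

ECB encrypts each block independently with the same key, so equal ciphertext blocks imply equal plaintext blocks.
C2 = C3 = C7 = 43, so P2 = P3 = P7.
C4 = C5 = C6 = 115, so P4 = P5 = P6.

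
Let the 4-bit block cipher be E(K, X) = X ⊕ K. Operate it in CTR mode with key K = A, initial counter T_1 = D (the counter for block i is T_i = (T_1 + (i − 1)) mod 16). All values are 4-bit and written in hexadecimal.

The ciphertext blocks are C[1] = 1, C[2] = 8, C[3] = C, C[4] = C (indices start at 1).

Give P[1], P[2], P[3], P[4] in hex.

P[1] = 6, P[2] = C, P[3] = 9, P[4] = 6

CTR decryption: S_i = E(K, T_i) where T_i is the counter for block i; P_i = C_i ⊕ S_i.
P[1]: T = D, S = E(K, T) = 7; 1 ⊕ 7 = 6.
P[2]: T = E, S = E(K, T) = 4; 8 ⊕ 4 = C.
P[3]: T = F, S = E(K, T) = 5; C ⊕ 5 = 9.
P[4]: T = 0, S = E(K, T) = A; C ⊕ A = 6.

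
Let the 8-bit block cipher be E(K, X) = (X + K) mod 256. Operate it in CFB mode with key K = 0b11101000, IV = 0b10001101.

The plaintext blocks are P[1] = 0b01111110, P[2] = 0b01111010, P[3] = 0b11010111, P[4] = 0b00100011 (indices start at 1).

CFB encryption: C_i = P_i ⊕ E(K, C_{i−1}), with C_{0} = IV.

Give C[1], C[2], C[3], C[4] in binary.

C[1] = 0b00001011, C[2] = 0b10001001, C[3] = 0b10100110, C[4] = 0b10101101

C[1]: E(K, 0b10001101) = 0b01110101; 0b01111110 ⊕ 0b01110101 = 0b00001011.
C[2]: E(K, 0b00001011) = 0b11110011; 0b01111010 ⊕ 0b11110011 = 0b10001001.
C[3]: E(K, 0b10001001) = 0b01110001; 0b11010111 ⊕ 0b01110001 = 0b10100110.
C[4]: E(K, 0b10100110) = 0b10001110; 0b00100011 ⊕ 0b10001110 = 0b10101101.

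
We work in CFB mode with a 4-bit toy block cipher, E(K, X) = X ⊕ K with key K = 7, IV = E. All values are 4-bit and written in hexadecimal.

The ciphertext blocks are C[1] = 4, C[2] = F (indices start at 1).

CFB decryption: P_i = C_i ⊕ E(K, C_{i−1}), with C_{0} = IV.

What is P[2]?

P[2] = C

P[2]: E(K, 4) = 3; F ⊕ 3 = C.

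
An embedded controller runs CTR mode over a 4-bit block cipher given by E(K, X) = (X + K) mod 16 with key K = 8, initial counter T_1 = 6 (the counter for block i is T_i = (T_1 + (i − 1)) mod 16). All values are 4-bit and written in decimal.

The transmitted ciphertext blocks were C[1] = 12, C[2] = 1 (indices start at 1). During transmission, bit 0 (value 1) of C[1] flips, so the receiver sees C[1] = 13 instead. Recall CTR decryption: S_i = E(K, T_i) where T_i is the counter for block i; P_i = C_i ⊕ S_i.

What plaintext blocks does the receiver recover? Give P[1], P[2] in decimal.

P[1] = 3, P[2] = 14

Only C[1] changed, to 13. In CTR, a change in C_i flips the same bit in P_i only; the keystream is unaffected. Decrypting the received ciphertext:
P[1]: T = 6, S = E(K, T) = 14; 13 ⊕ 14 = 3.
P[2]: T = 7, S = E(K, T) = 15; 1 ⊕ 15 = 14.
Blocks that differ from the original plaintext: P[1].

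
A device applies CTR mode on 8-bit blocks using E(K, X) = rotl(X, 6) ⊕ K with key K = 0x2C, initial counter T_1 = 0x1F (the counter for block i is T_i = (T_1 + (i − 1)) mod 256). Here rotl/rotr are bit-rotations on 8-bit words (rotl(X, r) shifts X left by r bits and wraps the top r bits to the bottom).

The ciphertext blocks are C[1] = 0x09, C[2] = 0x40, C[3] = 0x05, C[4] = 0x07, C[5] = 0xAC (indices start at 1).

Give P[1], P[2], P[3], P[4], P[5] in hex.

P[1] = 0xE2, P[2] = 0x64, P[3] = 0x61, P[4] = 0xA3, P[5] = 0x48

CTR decryption: S_i = E(K, T_i) where T_i is the counter for block i; P_i = C_i ⊕ S_i.
P[1]: T = 0x1F, S = E(K, T) = 0xEB; 0x09 ⊕ 0xEB = 0xE2.
P[2]: T = 0x20, S = E(K, T) = 0x24; 0x40 ⊕ 0x24 = 0x64.
P[3]: T = 0x21, S = E(K, T) = 0x64; 0x05 ⊕ 0x64 = 0x61.
P[4]: T = 0x22, S = E(K, T) = 0xA4; 0x07 ⊕ 0xA4 = 0xA3.
P[5]: T = 0x23, S = E(K, T) = 0xE4; 0xAC ⊕ 0xE4 = 0x48.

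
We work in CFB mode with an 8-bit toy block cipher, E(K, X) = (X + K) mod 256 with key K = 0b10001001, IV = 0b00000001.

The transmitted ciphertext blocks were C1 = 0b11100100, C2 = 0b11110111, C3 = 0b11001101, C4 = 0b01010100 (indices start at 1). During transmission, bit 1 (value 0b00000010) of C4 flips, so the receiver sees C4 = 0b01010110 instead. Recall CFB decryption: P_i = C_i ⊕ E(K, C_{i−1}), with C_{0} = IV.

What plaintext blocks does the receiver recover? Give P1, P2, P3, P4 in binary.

Only C4 changed, to 0b01010110. In CFB, a change in C_i flips the same bit in P_i and garbles P_{i+1}. Decrypting the received ciphertext:
P1: E(K, 0b00000001) = 0b10001010; 0b11100100 ⊕ 0b10001010 = 0b01101110.
P2: E(K, 0b11100100) = 0b01101101; 0b11110111 ⊕ 0b01101101 = 0b10011010.
P3: E(K, 0b11110111) = 0b10000000; 0b11001101 ⊕ 0b10000000 = 0b01001101.
P4: E(K, 0b11001101) = 0b01010110; 0b01010110 ⊕ 0b01010110 = 0b00000000.
Blocks that differ from the original plaintext: P4.

P1 = 0b01101110, P2 = 0b10011010, P3 = 0b01001101, P4 = 0b00000000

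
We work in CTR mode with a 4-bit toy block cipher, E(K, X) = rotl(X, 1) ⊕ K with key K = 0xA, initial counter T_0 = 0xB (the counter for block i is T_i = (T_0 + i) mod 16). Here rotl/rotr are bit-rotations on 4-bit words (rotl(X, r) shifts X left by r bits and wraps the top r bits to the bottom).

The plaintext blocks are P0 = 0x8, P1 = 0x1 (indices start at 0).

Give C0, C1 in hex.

CTR encryption: S_i = E(K, T_i) where T_i is the counter for block i; C_i = P_i ⊕ S_i.
C0: T = 0xB, S = E(K, T) = 0xD; 0x8 ⊕ 0xD = 0x5.
C1: T = 0xC, S = E(K, T) = 0x3; 0x1 ⊕ 0x3 = 0x2.

C0 = 0x5, C1 = 0x2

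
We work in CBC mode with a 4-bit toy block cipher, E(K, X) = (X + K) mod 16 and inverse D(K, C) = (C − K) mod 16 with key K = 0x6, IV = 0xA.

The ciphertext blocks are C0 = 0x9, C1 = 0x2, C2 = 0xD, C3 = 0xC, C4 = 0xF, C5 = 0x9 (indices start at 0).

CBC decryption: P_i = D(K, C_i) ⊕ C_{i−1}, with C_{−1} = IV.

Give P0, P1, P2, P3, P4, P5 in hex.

P0 = 0x9, P1 = 0x5, P2 = 0x5, P3 = 0xB, P4 = 0x5, P5 = 0xC

P0: D(K, 0x9) = 0x3; 0x3 ⊕ 0xA = 0x9.
P1: D(K, 0x2) = 0xC; 0xC ⊕ 0x9 = 0x5.
P2: D(K, 0xD) = 0x7; 0x7 ⊕ 0x2 = 0x5.
P3: D(K, 0xC) = 0x6; 0x6 ⊕ 0xD = 0xB.
P4: D(K, 0xF) = 0x9; 0x9 ⊕ 0xC = 0x5.
P5: D(K, 0x9) = 0x3; 0x3 ⊕ 0xF = 0xC.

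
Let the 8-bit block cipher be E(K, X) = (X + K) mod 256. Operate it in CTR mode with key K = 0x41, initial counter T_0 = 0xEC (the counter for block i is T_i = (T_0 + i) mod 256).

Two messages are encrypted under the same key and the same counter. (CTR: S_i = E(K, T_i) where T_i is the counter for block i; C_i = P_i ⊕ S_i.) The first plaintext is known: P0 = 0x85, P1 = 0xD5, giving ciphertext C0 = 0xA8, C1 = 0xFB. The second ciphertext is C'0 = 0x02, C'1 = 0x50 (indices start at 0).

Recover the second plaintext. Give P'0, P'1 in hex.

P'0 = 0x2F, P'1 = 0x7E

In CTR with a reused counter, both messages share the same keystream S_i, so C_i ⊕ C'_i = P_i ⊕ P'_i and thus P'_i = P_i ⊕ C_i ⊕ C'_i.
P'0: 0x85 ⊕ 0xA8 ⊕ 0x02 = 0x2F.
P'1: 0xD5 ⊕ 0xFB ⊕ 0x50 = 0x7E.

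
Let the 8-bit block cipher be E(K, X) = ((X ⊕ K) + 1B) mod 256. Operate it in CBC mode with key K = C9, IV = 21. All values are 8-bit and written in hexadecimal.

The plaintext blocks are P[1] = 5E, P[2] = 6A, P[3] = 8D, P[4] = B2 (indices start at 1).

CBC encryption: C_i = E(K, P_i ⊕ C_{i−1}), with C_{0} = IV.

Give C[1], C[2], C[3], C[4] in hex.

C[1] = D1, C[2] = 8D, C[3] = E4, C[4] = BA

C[1]: P[1] ⊕ 21 = 7F; E(K, 7F) = D1.
C[2]: P[2] ⊕ D1 = BB; E(K, BB) = 8D.
C[3]: P[3] ⊕ 8D = 00; E(K, 00) = E4.
C[4]: P[4] ⊕ E4 = 56; E(K, 56) = BA.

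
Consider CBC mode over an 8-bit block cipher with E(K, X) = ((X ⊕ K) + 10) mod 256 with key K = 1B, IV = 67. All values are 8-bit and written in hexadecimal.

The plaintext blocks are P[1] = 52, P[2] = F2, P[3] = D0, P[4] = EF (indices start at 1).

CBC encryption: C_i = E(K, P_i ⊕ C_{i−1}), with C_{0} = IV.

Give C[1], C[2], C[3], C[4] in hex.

C[1] = 3E, C[2] = E7, C[3] = 3C, C[4] = D8

C[1]: P[1] ⊕ 67 = 35; E(K, 35) = 3E.
C[2]: P[2] ⊕ 3E = CC; E(K, CC) = E7.
C[3]: P[3] ⊕ E7 = 37; E(K, 37) = 3C.
C[4]: P[4] ⊕ 3C = D3; E(K, D3) = D8.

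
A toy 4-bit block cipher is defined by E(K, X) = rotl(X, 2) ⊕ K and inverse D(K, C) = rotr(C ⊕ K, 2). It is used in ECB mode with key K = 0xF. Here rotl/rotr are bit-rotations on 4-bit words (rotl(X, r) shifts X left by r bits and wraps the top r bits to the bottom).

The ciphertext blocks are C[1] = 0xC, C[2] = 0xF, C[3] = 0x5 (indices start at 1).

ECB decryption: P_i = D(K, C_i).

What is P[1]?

P[1] = 0xC

P[1]: D(K, 0xC) = 0xC.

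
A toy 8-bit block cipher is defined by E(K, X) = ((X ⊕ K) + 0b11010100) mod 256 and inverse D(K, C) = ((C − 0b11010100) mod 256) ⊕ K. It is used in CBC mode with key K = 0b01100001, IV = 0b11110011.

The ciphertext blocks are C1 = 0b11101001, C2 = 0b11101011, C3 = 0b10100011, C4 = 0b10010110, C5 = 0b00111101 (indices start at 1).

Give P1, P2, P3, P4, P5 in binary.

P1 = 0b10000111, P2 = 0b10011111, P3 = 0b01000101, P4 = 0b00000000, P5 = 0b10011110

CBC decryption: P_i = D(K, C_i) ⊕ C_{i−1}, with C_{0} = IV.
P1: D(K, 0b11101001) = 0b01110100; 0b01110100 ⊕ 0b11110011 = 0b10000111.
P2: D(K, 0b11101011) = 0b01110110; 0b01110110 ⊕ 0b11101001 = 0b10011111.
P3: D(K, 0b10100011) = 0b10101110; 0b10101110 ⊕ 0b11101011 = 0b01000101.
P4: D(K, 0b10010110) = 0b10100011; 0b10100011 ⊕ 0b10100011 = 0b00000000.
P5: D(K, 0b00111101) = 0b00001000; 0b00001000 ⊕ 0b10010110 = 0b10011110.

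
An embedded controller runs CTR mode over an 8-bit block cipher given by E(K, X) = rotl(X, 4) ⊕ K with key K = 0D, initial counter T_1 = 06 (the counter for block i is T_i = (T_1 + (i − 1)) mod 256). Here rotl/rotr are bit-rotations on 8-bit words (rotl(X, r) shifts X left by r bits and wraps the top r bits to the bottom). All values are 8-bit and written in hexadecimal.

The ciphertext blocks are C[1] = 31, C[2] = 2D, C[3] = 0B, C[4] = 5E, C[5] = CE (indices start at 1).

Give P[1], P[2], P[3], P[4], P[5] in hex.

CTR decryption: S_i = E(K, T_i) where T_i is the counter for block i; P_i = C_i ⊕ S_i.
P[1]: T = 06, S = E(K, T) = 6D; 31 ⊕ 6D = 5C.
P[2]: T = 07, S = E(K, T) = 7D; 2D ⊕ 7D = 50.
P[3]: T = 08, S = E(K, T) = 8D; 0B ⊕ 8D = 86.
P[4]: T = 09, S = E(K, T) = 9D; 5E ⊕ 9D = C3.
P[5]: T = 0A, S = E(K, T) = AD; CE ⊕ AD = 63.

P[1] = 5C, P[2] = 50, P[3] = 86, P[4] = C3, P[5] = 63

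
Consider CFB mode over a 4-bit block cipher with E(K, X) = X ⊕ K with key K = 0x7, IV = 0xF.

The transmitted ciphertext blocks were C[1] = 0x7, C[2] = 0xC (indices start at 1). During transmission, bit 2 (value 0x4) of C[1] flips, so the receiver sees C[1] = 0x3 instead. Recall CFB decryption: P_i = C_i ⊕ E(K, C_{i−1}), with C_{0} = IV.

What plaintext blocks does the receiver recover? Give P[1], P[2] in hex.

Only C[1] changed, to 0x3. In CFB, a change in C_i flips the same bit in P_i and garbles P_{i+1}. Decrypting the received ciphertext:
P[1]: E(K, 0xF) = 0x8; 0x3 ⊕ 0x8 = 0xB.
P[2]: E(K, 0x3) = 0x4; 0xC ⊕ 0x4 = 0x8.
Blocks that differ from the original plaintext: P[1], P[2].

P[1] = 0xB, P[2] = 0x8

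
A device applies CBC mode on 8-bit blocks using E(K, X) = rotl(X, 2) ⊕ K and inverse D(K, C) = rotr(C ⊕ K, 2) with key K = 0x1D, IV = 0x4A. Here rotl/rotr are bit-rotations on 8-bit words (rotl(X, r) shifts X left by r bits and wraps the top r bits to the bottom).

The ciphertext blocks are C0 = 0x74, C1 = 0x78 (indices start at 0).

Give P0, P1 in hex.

P0 = 0x10, P1 = 0x2D

CBC decryption: P_i = D(K, C_i) ⊕ C_{i−1}, with C_{−1} = IV.
P0: D(K, 0x74) = 0x5A; 0x5A ⊕ 0x4A = 0x10.
P1: D(K, 0x78) = 0x59; 0x59 ⊕ 0x74 = 0x2D.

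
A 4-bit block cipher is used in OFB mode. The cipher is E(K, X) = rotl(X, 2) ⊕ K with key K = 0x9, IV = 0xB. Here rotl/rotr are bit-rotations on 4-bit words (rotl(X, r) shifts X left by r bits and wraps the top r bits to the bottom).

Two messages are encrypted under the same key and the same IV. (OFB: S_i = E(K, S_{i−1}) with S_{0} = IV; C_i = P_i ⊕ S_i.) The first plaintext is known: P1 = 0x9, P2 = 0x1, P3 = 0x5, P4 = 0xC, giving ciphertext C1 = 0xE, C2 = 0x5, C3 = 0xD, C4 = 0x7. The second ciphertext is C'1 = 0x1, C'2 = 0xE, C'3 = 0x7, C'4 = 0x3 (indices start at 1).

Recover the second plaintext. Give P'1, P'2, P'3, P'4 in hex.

In OFB with a reused IV, both messages share the same keystream S_i, so C_i ⊕ C'_i = P_i ⊕ P'_i and thus P'_i = P_i ⊕ C_i ⊕ C'_i.
P'1: 0x9 ⊕ 0xE ⊕ 0x1 = 0x6.
P'2: 0x1 ⊕ 0x5 ⊕ 0xE = 0xA.
P'3: 0x5 ⊕ 0xD ⊕ 0x7 = 0xF.
P'4: 0xC ⊕ 0x7 ⊕ 0x3 = 0x8.

P'1 = 0x6, P'2 = 0xA, P'3 = 0xF, P'4 = 0x8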